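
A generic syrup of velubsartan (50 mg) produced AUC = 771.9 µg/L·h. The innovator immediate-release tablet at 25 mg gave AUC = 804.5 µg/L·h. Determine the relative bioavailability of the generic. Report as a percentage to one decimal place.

F_rel = (AUC_test/D_test) / (AUC_ref/D_ref)
      = (771.9/50) / (804.5/25)
      = 15.438 / 32.18 = 0.4797 = 47.97%

F_rel = 48.0%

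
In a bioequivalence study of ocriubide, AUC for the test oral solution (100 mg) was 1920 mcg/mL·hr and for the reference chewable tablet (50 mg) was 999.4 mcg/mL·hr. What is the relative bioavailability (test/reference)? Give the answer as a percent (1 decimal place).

F_rel = (AUC_test/D_test) / (AUC_ref/D_ref)
      = (1920/100) / (999.4/50)
      = 19.2 / 19.988 = 0.9606 = 96.06%

F_rel = 96.1%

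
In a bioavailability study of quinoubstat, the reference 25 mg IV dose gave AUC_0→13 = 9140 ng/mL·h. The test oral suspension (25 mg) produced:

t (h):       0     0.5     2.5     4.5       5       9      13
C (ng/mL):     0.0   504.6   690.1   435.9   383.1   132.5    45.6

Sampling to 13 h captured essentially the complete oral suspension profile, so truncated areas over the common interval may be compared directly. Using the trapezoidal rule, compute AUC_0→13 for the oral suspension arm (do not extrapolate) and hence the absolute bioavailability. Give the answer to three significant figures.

Trapezoidal AUC_0→13 (oral suspension):
  [0→0.5]: (0.0+504.6)/2 × 0.5 = 126.15
  [0.5→2.5]: (504.6+690.1)/2 × 2 = 1194.7
  [2.5→4.5]: (690.1+435.9)/2 × 2 = 1126.0
  [4.5→5]: (435.9+383.1)/2 × 0.5 = 204.75
  [5→9]: (383.1+132.5)/2 × 4 = 1031.2
  [9→13]: (132.5+45.6)/2 × 4 = 356.2
  Sum = 4039.0 ng/mL·h
F = (AUC_ev/D_ev)/(AUC_iv/D_iv) = (4039.0/25)/(9140/25) = 161.56/365.6 = 0.4419

F = 0.442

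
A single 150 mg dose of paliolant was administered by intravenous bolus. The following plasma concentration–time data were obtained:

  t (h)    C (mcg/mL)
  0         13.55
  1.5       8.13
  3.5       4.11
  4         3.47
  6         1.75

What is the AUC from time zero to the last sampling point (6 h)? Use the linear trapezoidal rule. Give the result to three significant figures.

Trapezoidal AUC_0→6:
  [0→1.5]: (13.55+8.13)/2 × 1.5 = 16.26
  [1.5→3.5]: (8.13+4.11)/2 × 2 = 12.24
  [3.5→4]: (4.11+3.47)/2 × 0.5 = 1.895
  [4→6]: (3.47+1.75)/2 × 2 = 5.22
  Sum = 35.615 mcg/mL·h

AUC = 35.6 mcg/mL·h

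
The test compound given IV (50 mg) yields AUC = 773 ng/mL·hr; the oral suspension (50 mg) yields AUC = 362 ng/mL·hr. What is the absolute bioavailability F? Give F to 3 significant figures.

F = 0.468

F = (AUC_ev / D_ev) / (AUC_iv / D_iv)
  = (362/50) / (773/50)
  = 7.24 / 15.46 = 0.4683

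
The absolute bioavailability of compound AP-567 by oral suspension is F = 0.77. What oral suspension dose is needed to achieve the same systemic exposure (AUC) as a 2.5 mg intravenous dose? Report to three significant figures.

D_oral = 3.25 mg

For equal systemic exposure: F × D_ev = D_iv
D_ev = D_iv / F = 2.5 / 0.77 = 3.24675 mg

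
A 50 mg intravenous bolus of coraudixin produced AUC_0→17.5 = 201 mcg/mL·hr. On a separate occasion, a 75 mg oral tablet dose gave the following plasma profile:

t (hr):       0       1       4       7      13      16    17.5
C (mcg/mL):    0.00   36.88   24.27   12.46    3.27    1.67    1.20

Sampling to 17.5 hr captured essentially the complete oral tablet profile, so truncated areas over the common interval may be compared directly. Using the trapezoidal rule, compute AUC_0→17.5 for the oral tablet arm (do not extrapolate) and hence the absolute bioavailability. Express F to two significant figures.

Trapezoidal AUC_0→17.5 (oral tablet):
  [0→1]: (0.00+36.88)/2 × 1 = 18.44
  [1→4]: (36.88+24.27)/2 × 3 = 91.725
  [4→7]: (24.27+12.46)/2 × 3 = 55.095
  [7→13]: (12.46+3.27)/2 × 6 = 47.19
  [13→16]: (3.27+1.67)/2 × 3 = 7.41
  [16→17.5]: (1.67+1.20)/2 × 1.5 = 2.1525
  Sum = 222.0125 mcg/mL·hr
F = (AUC_ev/D_ev)/(AUC_iv/D_iv) = (222.0125/75)/(201/50) = 2.96017/4.02 = 0.7364

F = 0.74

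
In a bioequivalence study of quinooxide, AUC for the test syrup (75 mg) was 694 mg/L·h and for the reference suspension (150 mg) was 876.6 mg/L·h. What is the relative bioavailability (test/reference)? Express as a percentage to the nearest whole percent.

F_rel = 158%

F_rel = (AUC_test/D_test) / (AUC_ref/D_ref)
      = (694/75) / (876.6/150)
      = 9.25333 / 5.844 = 1.5834 = 158.34%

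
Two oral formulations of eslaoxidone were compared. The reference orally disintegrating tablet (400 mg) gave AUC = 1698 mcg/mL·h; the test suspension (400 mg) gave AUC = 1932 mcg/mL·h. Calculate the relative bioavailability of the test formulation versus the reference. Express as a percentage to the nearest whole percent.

F_rel = 114%

F_rel = (AUC_test/D_test) / (AUC_ref/D_ref)
      = (1932/400) / (1698/400)
      = 4.83 / 4.245 = 1.1378 = 113.78%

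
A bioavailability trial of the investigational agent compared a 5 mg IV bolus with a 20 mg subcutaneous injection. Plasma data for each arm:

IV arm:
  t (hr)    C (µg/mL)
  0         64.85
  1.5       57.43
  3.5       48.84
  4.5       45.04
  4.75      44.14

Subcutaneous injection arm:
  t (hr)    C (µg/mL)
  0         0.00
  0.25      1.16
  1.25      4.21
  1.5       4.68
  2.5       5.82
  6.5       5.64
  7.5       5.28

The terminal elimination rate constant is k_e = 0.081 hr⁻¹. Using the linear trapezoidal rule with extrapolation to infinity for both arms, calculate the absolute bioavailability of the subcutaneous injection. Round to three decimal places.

F = 0.032

Trapezoidal AUC_0→4.75 (IV):
  [0→1.5]: (64.85+57.43)/2 × 1.5 = 91.71
  [1.5→3.5]: (57.43+48.84)/2 × 2 = 106.27
  [3.5→4.5]: (48.84+45.04)/2 × 1 = 46.94
  [4.5→4.75]: (45.04+44.14)/2 × 0.25 = 11.1475
  Sum = 256.0675 µg/mL·hr
IV tail: 44.14/0.081 = 544.938; AUC_iv,0→∞ = 256.0675 + 544.938 = 801.0055 µg/mL·hr
Trapezoidal AUC_0→7.5 (subcutaneous injection):
  [0→0.25]: (0.00+1.16)/2 × 0.25 = 0.145
  [0.25→1.25]: (1.16+4.21)/2 × 1 = 2.685
  [1.25→1.5]: (4.21+4.68)/2 × 0.25 = 1.11125
  [1.5→2.5]: (4.68+5.82)/2 × 1 = 5.25
  [2.5→6.5]: (5.82+5.64)/2 × 4 = 22.92
  [6.5→7.5]: (5.64+5.28)/2 × 1 = 5.46
  Sum = 37.57125 µg/mL·hr
subcutaneous injection tail: 5.28/0.081 = 65.185; AUC_ev,0→∞ = 37.57125 + 65.185 = 102.75625 µg/mL·hr
F = (AUC_ev/D_ev)/(AUC_iv/D_iv) = (102.75625/20)/(801.0055/5) = 5.1378125/160.2011 = 0.0321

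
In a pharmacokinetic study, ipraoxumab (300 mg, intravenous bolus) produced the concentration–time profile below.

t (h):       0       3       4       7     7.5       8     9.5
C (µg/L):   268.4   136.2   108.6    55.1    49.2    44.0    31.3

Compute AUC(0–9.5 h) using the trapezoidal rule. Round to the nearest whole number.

Trapezoidal AUC_0→9.5:
  [0→3]: (268.4+136.2)/2 × 3 = 606.9
  [3→4]: (136.2+108.6)/2 × 1 = 122.4
  [4→7]: (108.6+55.1)/2 × 3 = 245.55
  [7→7.5]: (55.1+49.2)/2 × 0.5 = 26.075
  [7.5→8]: (49.2+44.0)/2 × 0.5 = 23.3
  [8→9.5]: (44.0+31.3)/2 × 1.5 = 56.475
  Sum = 1080.7 µg/L·h

AUC = 1081 µg/L·h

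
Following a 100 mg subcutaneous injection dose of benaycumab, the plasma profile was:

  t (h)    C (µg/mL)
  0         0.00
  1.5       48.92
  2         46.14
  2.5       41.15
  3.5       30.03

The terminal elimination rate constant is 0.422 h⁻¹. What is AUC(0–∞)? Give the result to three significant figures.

AUC = 189 µg/mL·h

Trapezoidal AUC_0→3.5:
  [0→1.5]: (0.00+48.92)/2 × 1.5 = 36.69
  [1.5→2]: (48.92+46.14)/2 × 0.5 = 23.765
  [2→2.5]: (46.14+41.15)/2 × 0.5 = 21.8225
  [2.5→3.5]: (41.15+30.03)/2 × 1 = 35.59
  Sum = 117.8675 µg/mL·h
Extrapolated tail: C_last / k_e = 30.03 / 0.422 = 71.161
AUC_0→∞ = 117.8675 + 71.161 = 189.0285 µg/mL·h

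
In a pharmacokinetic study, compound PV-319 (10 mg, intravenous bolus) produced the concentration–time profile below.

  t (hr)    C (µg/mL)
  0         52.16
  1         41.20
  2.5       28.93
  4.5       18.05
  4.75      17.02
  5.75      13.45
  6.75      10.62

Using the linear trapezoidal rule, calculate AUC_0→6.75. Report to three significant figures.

Trapezoidal AUC_0→6.75:
  [0→1]: (52.16+41.20)/2 × 1 = 46.68
  [1→2.5]: (41.20+28.93)/2 × 1.5 = 52.5975
  [2.5→4.5]: (28.93+18.05)/2 × 2 = 46.98
  [4.5→4.75]: (18.05+17.02)/2 × 0.25 = 4.38375
  [4.75→5.75]: (17.02+13.45)/2 × 1 = 15.235
  [5.75→6.75]: (13.45+10.62)/2 × 1 = 12.035
  Sum = 177.91125 µg/mL·hr

AUC = 178 µg/mL·hr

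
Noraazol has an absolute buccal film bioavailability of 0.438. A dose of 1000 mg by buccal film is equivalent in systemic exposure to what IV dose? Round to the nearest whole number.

D_iv = 438 mg

Systemic exposure from an extravascular dose = F × D_ev, so the equivalent IV dose is F × D_ev.
D_iv = F × D_ev = 0.438 × 1000 = 438 mg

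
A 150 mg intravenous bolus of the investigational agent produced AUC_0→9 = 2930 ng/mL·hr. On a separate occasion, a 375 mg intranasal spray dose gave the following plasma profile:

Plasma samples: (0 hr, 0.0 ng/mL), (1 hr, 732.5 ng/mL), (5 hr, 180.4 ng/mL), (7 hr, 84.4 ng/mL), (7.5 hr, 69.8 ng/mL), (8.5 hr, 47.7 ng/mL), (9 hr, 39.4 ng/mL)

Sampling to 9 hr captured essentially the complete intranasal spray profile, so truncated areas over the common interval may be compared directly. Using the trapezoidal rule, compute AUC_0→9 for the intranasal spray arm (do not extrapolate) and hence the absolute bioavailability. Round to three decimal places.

Trapezoidal AUC_0→9 (intranasal spray):
  [0→1]: (0.0+732.5)/2 × 1 = 366.25
  [1→5]: (732.5+180.4)/2 × 4 = 1825.8
  [5→7]: (180.4+84.4)/2 × 2 = 264.8
  [7→7.5]: (84.4+69.8)/2 × 0.5 = 38.55
  [7.5→8.5]: (69.8+47.7)/2 × 1 = 58.75
  [8.5→9]: (47.7+39.4)/2 × 0.5 = 21.775
  Sum = 2575.925 ng/mL·hr
F = (AUC_ev/D_ev)/(AUC_iv/D_iv) = (2575.925/375)/(2930/150) = 6.86913/19.5333 = 0.3517

F = 0.352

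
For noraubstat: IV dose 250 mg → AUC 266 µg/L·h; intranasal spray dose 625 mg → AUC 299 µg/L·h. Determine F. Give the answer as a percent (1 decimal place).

F = 45.0%

F = (AUC_ev / D_ev) / (AUC_iv / D_iv)
  = (299/625) / (266/250)
  = 0.4784 / 1.064 = 0.4496
  = 44.96%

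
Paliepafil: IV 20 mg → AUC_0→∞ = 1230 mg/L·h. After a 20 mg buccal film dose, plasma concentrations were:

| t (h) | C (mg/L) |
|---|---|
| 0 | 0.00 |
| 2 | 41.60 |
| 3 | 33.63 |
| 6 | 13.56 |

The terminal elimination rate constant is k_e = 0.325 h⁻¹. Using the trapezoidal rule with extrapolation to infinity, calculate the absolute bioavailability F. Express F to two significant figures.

Trapezoidal AUC_0→6 (buccal film):
  [0→2]: (0.00+41.60)/2 × 2 = 41.6
  [2→3]: (41.60+33.63)/2 × 1 = 37.615
  [3→6]: (33.63+13.56)/2 × 3 = 70.785
  Sum = 150.0 mg/L·h
Tail: C_last/k_e = 13.56/0.325 = 41.723
AUC_0→∞ (buccal film) = 150.0 + 41.723 = 191.723 mg/L·h
F = (AUC_ev/D_ev)/(AUC_iv/D_iv) = (191.723/20)/(1230/20) = 9.58615/61.5 = 0.1559

F = 0.16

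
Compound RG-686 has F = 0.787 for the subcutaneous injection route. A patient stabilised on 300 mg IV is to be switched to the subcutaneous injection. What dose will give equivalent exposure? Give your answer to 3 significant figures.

For equal systemic exposure: F × D_ev = D_iv
D_ev = D_iv / F = 300 / 0.787 = 381.194 mg

D_subcutaneous = 381 mg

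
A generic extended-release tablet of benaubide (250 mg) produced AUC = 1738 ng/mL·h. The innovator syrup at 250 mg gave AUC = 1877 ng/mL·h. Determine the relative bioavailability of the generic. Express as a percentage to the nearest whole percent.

F_rel = 93%

F_rel = (AUC_test/D_test) / (AUC_ref/D_ref)
      = (1738/250) / (1877/250)
      = 6.952 / 7.508 = 0.9259 = 92.59%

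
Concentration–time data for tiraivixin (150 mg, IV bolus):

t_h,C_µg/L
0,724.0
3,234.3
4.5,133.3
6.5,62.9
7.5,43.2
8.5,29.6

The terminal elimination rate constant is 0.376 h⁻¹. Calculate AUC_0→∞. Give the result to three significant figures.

Trapezoidal AUC_0→8.5:
  [0→3]: (724.0+234.3)/2 × 3 = 1437.45
  [3→4.5]: (234.3+133.3)/2 × 1.5 = 275.7
  [4.5→6.5]: (133.3+62.9)/2 × 2 = 196.2
  [6.5→7.5]: (62.9+43.2)/2 × 1 = 53.05
  [7.5→8.5]: (43.2+29.6)/2 × 1 = 36.4
  Sum = 1998.8 µg/L·h
Extrapolated tail: C_last / k_e = 29.6 / 0.376 = 78.723
AUC_0→∞ = 1998.8 + 78.723 = 2077.523 µg/L·h

AUC = 2080 µg/L·h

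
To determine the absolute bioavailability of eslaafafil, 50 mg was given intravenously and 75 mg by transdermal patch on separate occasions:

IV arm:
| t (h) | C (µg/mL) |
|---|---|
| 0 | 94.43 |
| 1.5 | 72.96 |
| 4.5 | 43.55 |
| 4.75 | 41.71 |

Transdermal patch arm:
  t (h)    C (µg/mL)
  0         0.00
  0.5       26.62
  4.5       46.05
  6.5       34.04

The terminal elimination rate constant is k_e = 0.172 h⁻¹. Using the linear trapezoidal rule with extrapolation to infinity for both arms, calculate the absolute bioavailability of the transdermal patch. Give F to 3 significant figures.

F = 0.518

Trapezoidal AUC_0→4.75 (IV):
  [0→1.5]: (94.43+72.96)/2 × 1.5 = 125.5425
  [1.5→4.5]: (72.96+43.55)/2 × 3 = 174.765
  [4.5→4.75]: (43.55+41.71)/2 × 0.25 = 10.6575
  Sum = 310.965 µg/mL·h
IV tail: 41.71/0.172 = 242.500; AUC_iv,0→∞ = 310.965 + 242.500 = 553.465 µg/mL·h
Trapezoidal AUC_0→6.5 (transdermal patch):
  [0→0.5]: (0.00+26.62)/2 × 0.5 = 6.655
  [0.5→4.5]: (26.62+46.05)/2 × 4 = 145.34
  [4.5→6.5]: (46.05+34.04)/2 × 2 = 80.09
  Sum = 232.085 µg/mL·h
transdermal patch tail: 34.04/0.172 = 197.907; AUC_ev,0→∞ = 232.085 + 197.907 = 429.992 µg/mL·h
F = (AUC_ev/D_ev)/(AUC_iv/D_iv) = (429.992/75)/(553.465/50) = 5.73323/11.0693 = 0.5179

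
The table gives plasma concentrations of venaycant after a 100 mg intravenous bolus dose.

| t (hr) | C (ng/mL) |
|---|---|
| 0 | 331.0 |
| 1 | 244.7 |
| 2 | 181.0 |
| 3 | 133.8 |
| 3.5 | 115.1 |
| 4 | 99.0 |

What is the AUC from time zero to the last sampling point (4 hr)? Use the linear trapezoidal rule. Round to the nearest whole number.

AUC = 774 ng/mL·hr

Trapezoidal AUC_0→4:
  [0→1]: (331.0+244.7)/2 × 1 = 287.85
  [1→2]: (244.7+181.0)/2 × 1 = 212.85
  [2→3]: (181.0+133.8)/2 × 1 = 157.4
  [3→3.5]: (133.8+115.1)/2 × 0.5 = 62.225
  [3.5→4]: (115.1+99.0)/2 × 0.5 = 53.525
  Sum = 773.85 ng/mL·hr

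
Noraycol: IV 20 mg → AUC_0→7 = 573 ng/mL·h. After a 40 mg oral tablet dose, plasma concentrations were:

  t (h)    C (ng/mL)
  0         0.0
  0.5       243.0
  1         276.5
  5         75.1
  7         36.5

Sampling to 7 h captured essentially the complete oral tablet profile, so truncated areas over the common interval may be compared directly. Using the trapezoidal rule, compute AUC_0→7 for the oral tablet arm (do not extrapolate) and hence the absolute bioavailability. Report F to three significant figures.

F = 0.877

Trapezoidal AUC_0→7 (oral tablet):
  [0→0.5]: (0.0+243.0)/2 × 0.5 = 60.75
  [0.5→1]: (243.0+276.5)/2 × 0.5 = 129.875
  [1→5]: (276.5+75.1)/2 × 4 = 703.2
  [5→7]: (75.1+36.5)/2 × 2 = 111.6
  Sum = 1005.425 ng/mL·h
F = (AUC_ev/D_ev)/(AUC_iv/D_iv) = (1005.425/40)/(573/20) = 25.135625/28.65 = 0.8773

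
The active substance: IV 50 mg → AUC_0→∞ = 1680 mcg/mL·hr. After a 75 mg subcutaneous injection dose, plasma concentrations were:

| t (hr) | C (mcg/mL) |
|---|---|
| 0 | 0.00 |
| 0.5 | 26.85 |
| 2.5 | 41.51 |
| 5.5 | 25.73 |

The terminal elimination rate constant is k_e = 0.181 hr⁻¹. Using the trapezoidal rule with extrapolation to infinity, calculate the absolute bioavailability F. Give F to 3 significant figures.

Trapezoidal AUC_0→5.5 (subcutaneous injection):
  [0→0.5]: (0.00+26.85)/2 × 0.5 = 6.7125
  [0.5→2.5]: (26.85+41.51)/2 × 2 = 68.36
  [2.5→5.5]: (41.51+25.73)/2 × 3 = 100.86
  Sum = 175.9325 mcg/mL·hr
Tail: C_last/k_e = 25.73/0.181 = 142.155
AUC_0→∞ (subcutaneous injection) = 175.9325 + 142.155 = 318.0875 mcg/mL·hr
F = (AUC_ev/D_ev)/(AUC_iv/D_iv) = (318.0875/75)/(1680/50) = 4.24117/33.6 = 0.1262

F = 0.126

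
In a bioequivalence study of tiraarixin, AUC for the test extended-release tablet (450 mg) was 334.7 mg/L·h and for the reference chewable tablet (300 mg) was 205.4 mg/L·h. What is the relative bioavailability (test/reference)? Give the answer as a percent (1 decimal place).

F_rel = 108.6%

F_rel = (AUC_test/D_test) / (AUC_ref/D_ref)
      = (334.7/450) / (205.4/300)
      = 0.743778 / 0.684667 = 1.0863 = 108.63%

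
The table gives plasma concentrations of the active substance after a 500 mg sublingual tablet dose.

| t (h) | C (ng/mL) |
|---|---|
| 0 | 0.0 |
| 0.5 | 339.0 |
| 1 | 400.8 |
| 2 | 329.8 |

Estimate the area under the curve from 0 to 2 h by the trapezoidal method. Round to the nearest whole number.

AUC = 635 ng/mL·h

Trapezoidal AUC_0→2:
  [0→0.5]: (0.0+339.0)/2 × 0.5 = 84.75
  [0.5→1]: (339.0+400.8)/2 × 0.5 = 184.95
  [1→2]: (400.8+329.8)/2 × 1 = 365.3
  Sum = 635.0 ng/mL·h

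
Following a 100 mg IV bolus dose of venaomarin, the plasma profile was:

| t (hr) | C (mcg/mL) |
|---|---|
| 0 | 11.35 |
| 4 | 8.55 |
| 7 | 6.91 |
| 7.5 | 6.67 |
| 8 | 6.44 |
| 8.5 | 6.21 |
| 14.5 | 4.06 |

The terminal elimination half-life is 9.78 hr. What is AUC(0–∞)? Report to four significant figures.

Trapezoidal AUC_0→14.5:
  [0→4]: (11.35+8.55)/2 × 4 = 39.8
  [4→7]: (8.55+6.91)/2 × 3 = 23.19
  [7→7.5]: (6.91+6.67)/2 × 0.5 = 3.395
  [7.5→8]: (6.67+6.44)/2 × 0.5 = 3.2775
  [8→8.5]: (6.44+6.21)/2 × 0.5 = 3.1625
  [8.5→14.5]: (6.21+4.06)/2 × 6 = 30.81
  Sum = 103.635 mcg/mL·hr
k_e = ln2 / t½ = 0.693147 / 9.78 = 0.0709 hr^-1
Extrapolated tail: C_last / k_e = 4.06 / 0.0709 = 57.264
AUC_0→∞ = 103.635 + 57.264 = 160.899 mcg/mL·hr

AUC = 160.9 mcg/mL·hr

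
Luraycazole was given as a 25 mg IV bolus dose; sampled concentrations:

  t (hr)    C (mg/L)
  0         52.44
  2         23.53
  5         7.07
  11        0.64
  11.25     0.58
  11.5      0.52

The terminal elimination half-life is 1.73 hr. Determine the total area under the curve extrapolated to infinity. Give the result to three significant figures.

AUC = 147 mg/L·hr

Trapezoidal AUC_0→11.5:
  [0→2]: (52.44+23.53)/2 × 2 = 75.97
  [2→5]: (23.53+7.07)/2 × 3 = 45.9
  [5→11]: (7.07+0.64)/2 × 6 = 23.13
  [11→11.25]: (0.64+0.58)/2 × 0.25 = 0.1525
  [11.25→11.5]: (0.58+0.52)/2 × 0.25 = 0.1375
  Sum = 145.29 mg/L·hr
k_e = ln2 / t½ = 0.693147 / 1.73 = 0.4007 hr^-1
Extrapolated tail: C_last / k_e = 0.52 / 0.4007 = 1.298
AUC_0→∞ = 145.29 + 1.298 = 146.588 mg/L·hr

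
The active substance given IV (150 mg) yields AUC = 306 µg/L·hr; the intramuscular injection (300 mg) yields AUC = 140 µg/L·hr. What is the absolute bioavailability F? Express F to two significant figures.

F = (AUC_ev / D_ev) / (AUC_iv / D_iv)
  = (140/300) / (306/150)
  = 0.466667 / 2.04 = 0.2288

F = 0.23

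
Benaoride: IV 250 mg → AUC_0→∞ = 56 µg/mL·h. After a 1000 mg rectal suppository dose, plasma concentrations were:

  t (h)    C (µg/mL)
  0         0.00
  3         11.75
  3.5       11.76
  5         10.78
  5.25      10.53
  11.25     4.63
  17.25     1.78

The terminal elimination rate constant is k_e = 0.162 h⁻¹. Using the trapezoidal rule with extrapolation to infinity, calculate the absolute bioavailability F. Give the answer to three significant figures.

F = 0.530

Trapezoidal AUC_0→17.25 (rectal suppository):
  [0→3]: (0.00+11.75)/2 × 3 = 17.625
  [3→3.5]: (11.75+11.76)/2 × 0.5 = 5.8775
  [3.5→5]: (11.76+10.78)/2 × 1.5 = 16.905
  [5→5.25]: (10.78+10.53)/2 × 0.25 = 2.66375
  [5.25→11.25]: (10.53+4.63)/2 × 6 = 45.48
  [11.25→17.25]: (4.63+1.78)/2 × 6 = 19.23
  Sum = 107.78125 µg/mL·h
Tail: C_last/k_e = 1.78/0.162 = 10.988
AUC_0→∞ (rectal suppository) = 107.78125 + 10.988 = 118.76925 µg/mL·h
F = (AUC_ev/D_ev)/(AUC_iv/D_iv) = (118.76925/1000)/(56/250) = 0.11876925/0.224 = 0.5302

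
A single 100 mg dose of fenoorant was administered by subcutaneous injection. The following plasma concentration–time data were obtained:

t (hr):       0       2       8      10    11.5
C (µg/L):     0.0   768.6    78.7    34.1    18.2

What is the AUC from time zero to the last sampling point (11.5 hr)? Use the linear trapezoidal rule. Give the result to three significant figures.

AUC = 3460 µg/L·hr

Trapezoidal AUC_0→11.5:
  [0→2]: (0.0+768.6)/2 × 2 = 768.6
  [2→8]: (768.6+78.7)/2 × 6 = 2541.9
  [8→10]: (78.7+34.1)/2 × 2 = 112.8
  [10→11.5]: (34.1+18.2)/2 × 1.5 = 39.225
  Sum = 3462.525 µg/L·hr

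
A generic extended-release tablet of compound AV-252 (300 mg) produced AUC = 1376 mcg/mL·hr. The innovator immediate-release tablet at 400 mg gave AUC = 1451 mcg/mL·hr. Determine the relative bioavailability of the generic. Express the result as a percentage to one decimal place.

F_rel = 126.4%

F_rel = (AUC_test/D_test) / (AUC_ref/D_ref)
      = (1376/300) / (1451/400)
      = 4.58667 / 3.6275 = 1.2644 = 126.44%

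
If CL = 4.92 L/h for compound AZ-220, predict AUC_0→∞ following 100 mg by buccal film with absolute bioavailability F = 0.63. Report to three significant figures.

AUC_0→∞ = F × Dose / CL
        = 0.63 × 100 / 4.92 = 12.8049 mg/L·h

AUC = 12.8 mg/L·h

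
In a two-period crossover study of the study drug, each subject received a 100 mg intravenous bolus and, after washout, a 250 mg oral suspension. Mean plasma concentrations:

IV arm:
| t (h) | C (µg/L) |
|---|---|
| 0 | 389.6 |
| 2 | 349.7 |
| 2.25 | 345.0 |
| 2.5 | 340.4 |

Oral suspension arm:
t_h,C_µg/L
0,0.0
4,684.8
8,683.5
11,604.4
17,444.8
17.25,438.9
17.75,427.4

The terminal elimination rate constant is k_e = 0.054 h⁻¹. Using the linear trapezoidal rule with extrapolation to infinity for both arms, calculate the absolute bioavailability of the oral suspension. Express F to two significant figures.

F = 0.97

Trapezoidal AUC_0→2.5 (IV):
  [0→2]: (389.6+349.7)/2 × 2 = 739.3
  [2→2.25]: (349.7+345.0)/2 × 0.25 = 86.8375
  [2.25→2.5]: (345.0+340.4)/2 × 0.25 = 85.675
  Sum = 911.8125 µg/L·h
IV tail: 340.4/0.054 = 6303.704; AUC_iv,0→∞ = 911.8125 + 6303.704 = 7215.5165 µg/L·h
Trapezoidal AUC_0→17.75 (oral suspension):
  [0→4]: (0.0+684.8)/2 × 4 = 1369.6
  [4→8]: (684.8+683.5)/2 × 4 = 2736.6
  [8→11]: (683.5+604.4)/2 × 3 = 1931.85
  [11→17]: (604.4+444.8)/2 × 6 = 3147.6
  [17→17.25]: (444.8+438.9)/2 × 0.25 = 110.4625
  [17.25→17.75]: (438.9+427.4)/2 × 0.5 = 216.575
  Sum = 9512.6875 µg/L·h
oral suspension tail: 427.4/0.054 = 7914.815; AUC_ev,0→∞ = 9512.6875 + 7914.815 = 17427.5025 µg/L·h
F = (AUC_ev/D_ev)/(AUC_iv/D_iv) = (17427.5025/250)/(7215.5165/100) = 69.71001/72.155165 = 0.9661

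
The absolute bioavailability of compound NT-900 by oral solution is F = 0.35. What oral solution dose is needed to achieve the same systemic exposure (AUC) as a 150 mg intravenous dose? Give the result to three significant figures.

For equal systemic exposure: F × D_ev = D_iv
D_ev = D_iv / F = 150 / 0.35 = 428.571 mg

D_oral = 429 mg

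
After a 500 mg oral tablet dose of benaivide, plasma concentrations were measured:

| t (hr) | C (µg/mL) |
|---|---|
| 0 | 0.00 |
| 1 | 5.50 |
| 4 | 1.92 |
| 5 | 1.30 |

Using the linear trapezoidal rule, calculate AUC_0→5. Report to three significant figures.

Trapezoidal AUC_0→5:
  [0→1]: (0.00+5.50)/2 × 1 = 2.75
  [1→4]: (5.50+1.92)/2 × 3 = 11.13
  [4→5]: (1.92+1.30)/2 × 1 = 1.61
  Sum = 15.49 µg/mL·hr

AUC = 15.5 µg/mL·hr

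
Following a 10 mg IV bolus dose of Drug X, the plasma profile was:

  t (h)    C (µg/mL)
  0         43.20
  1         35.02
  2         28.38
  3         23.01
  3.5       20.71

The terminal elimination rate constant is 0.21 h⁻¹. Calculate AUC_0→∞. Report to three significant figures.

Trapezoidal AUC_0→3.5:
  [0→1]: (43.20+35.02)/2 × 1 = 39.11
  [1→2]: (35.02+28.38)/2 × 1 = 31.7
  [2→3]: (28.38+23.01)/2 × 1 = 25.695
  [3→3.5]: (23.01+20.71)/2 × 0.5 = 10.93
  Sum = 107.435 µg/mL·h
Extrapolated tail: C_last / k_e = 20.71 / 0.21 = 98.619
AUC_0→∞ = 107.435 + 98.619 = 206.054 µg/mL·h

AUC = 206 µg/mL·h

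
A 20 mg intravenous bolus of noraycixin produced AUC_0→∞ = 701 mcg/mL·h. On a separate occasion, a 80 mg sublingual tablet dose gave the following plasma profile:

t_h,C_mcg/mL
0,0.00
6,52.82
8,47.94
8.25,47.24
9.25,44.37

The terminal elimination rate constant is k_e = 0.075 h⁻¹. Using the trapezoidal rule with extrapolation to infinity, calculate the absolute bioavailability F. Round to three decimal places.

F = 0.324

Trapezoidal AUC_0→9.25 (sublingual tablet):
  [0→6]: (0.00+52.82)/2 × 6 = 158.46
  [6→8]: (52.82+47.94)/2 × 2 = 100.76
  [8→8.25]: (47.94+47.24)/2 × 0.25 = 11.8975
  [8.25→9.25]: (47.24+44.37)/2 × 1 = 45.805
  Sum = 316.9225 mcg/mL·h
Tail: C_last/k_e = 44.37/0.075 = 591.600
AUC_0→∞ (sublingual tablet) = 316.9225 + 591.600 = 908.5225 mcg/mL·h
F = (AUC_ev/D_ev)/(AUC_iv/D_iv) = (908.5225/80)/(701/20) = 11.3565/35.05 = 0.3240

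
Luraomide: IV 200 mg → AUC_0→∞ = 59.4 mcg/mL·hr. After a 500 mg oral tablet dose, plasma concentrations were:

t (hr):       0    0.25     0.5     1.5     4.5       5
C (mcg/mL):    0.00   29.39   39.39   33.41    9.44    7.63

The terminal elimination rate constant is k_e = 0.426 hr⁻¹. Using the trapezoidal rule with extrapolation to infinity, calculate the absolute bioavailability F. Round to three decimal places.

Trapezoidal AUC_0→5 (oral tablet):
  [0→0.25]: (0.00+29.39)/2 × 0.25 = 3.67375
  [0.25→0.5]: (29.39+39.39)/2 × 0.25 = 8.5975
  [0.5→1.5]: (39.39+33.41)/2 × 1 = 36.4
  [1.5→4.5]: (33.41+9.44)/2 × 3 = 64.275
  [4.5→5]: (9.44+7.63)/2 × 0.5 = 4.2675
  Sum = 117.21375 mcg/mL·hr
Tail: C_last/k_e = 7.63/0.426 = 17.911
AUC_0→∞ (oral tablet) = 117.21375 + 17.911 = 135.12475 mcg/mL·hr
F = (AUC_ev/D_ev)/(AUC_iv/D_iv) = (135.12475/500)/(59.4/200) = 0.2702495/0.297 = 0.9099

F = 0.910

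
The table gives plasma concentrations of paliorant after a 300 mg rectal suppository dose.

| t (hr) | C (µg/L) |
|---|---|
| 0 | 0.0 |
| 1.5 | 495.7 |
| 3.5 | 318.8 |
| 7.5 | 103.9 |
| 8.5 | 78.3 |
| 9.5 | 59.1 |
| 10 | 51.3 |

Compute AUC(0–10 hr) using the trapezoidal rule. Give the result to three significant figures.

AUC = 2220 µg/L·hr

Trapezoidal AUC_0→10:
  [0→1.5]: (0.0+495.7)/2 × 1.5 = 371.775
  [1.5→3.5]: (495.7+318.8)/2 × 2 = 814.5
  [3.5→7.5]: (318.8+103.9)/2 × 4 = 845.4
  [7.5→8.5]: (103.9+78.3)/2 × 1 = 91.1
  [8.5→9.5]: (78.3+59.1)/2 × 1 = 68.7
  [9.5→10]: (59.1+51.3)/2 × 0.5 = 27.6
  Sum = 2219.075 µg/L·hr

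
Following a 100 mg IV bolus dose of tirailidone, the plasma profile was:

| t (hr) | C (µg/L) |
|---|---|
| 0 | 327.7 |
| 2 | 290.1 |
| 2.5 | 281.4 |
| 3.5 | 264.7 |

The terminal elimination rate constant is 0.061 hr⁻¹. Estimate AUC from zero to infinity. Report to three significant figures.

Trapezoidal AUC_0→3.5:
  [0→2]: (327.7+290.1)/2 × 2 = 617.8
  [2→2.5]: (290.1+281.4)/2 × 0.5 = 142.875
  [2.5→3.5]: (281.4+264.7)/2 × 1 = 273.05
  Sum = 1033.725 µg/L·hr
Extrapolated tail: C_last / k_e = 264.7 / 0.061 = 4339.344
AUC_0→∞ = 1033.725 + 4339.344 = 5373.069 µg/L·hr

AUC = 5370 µg/L·hr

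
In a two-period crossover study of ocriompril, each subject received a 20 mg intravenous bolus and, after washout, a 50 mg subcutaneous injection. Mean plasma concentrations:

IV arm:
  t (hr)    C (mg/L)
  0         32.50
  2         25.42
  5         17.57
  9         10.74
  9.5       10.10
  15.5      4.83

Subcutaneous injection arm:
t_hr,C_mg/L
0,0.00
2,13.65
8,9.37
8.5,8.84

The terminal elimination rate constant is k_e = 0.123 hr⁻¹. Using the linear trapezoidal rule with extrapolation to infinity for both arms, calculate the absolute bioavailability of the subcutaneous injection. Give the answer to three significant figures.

F = 0.237

Trapezoidal AUC_0→15.5 (IV):
  [0→2]: (32.50+25.42)/2 × 2 = 57.92
  [2→5]: (25.42+17.57)/2 × 3 = 64.485
  [5→9]: (17.57+10.74)/2 × 4 = 56.62
  [9→9.5]: (10.74+10.10)/2 × 0.5 = 5.21
  [9.5→15.5]: (10.10+4.83)/2 × 6 = 44.79
  Sum = 229.025 mg/L·hr
IV tail: 4.83/0.123 = 39.268; AUC_iv,0→∞ = 229.025 + 39.268 = 268.293 mg/L·hr
Trapezoidal AUC_0→8.5 (subcutaneous injection):
  [0→2]: (0.00+13.65)/2 × 2 = 13.65
  [2→8]: (13.65+9.37)/2 × 6 = 69.06
  [8→8.5]: (9.37+8.84)/2 × 0.5 = 4.5525
  Sum = 87.2625 mg/L·hr
subcutaneous injection tail: 8.84/0.123 = 71.870; AUC_ev,0→∞ = 87.2625 + 71.870 = 159.1325 mg/L·hr
F = (AUC_ev/D_ev)/(AUC_iv/D_iv) = (159.1325/50)/(268.293/20) = 3.18265/13.41465 = 0.2373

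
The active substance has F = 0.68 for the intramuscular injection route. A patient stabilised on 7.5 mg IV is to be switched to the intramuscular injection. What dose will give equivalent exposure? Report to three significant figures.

For equal systemic exposure: F × D_ev = D_iv
D_ev = D_iv / F = 7.5 / 0.68 = 11.0294 mg

D_intramuscular = 11.0 mg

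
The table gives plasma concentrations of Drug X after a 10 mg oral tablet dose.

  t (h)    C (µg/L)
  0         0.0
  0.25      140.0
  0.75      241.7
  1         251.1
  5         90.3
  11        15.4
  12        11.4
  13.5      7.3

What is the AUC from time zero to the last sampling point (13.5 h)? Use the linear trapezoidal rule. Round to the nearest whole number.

Trapezoidal AUC_0→13.5:
  [0→0.25]: (0.0+140.0)/2 × 0.25 = 17.5
  [0.25→0.75]: (140.0+241.7)/2 × 0.5 = 95.425
  [0.75→1]: (241.7+251.1)/2 × 0.25 = 61.6
  [1→5]: (251.1+90.3)/2 × 4 = 682.8
  [5→11]: (90.3+15.4)/2 × 6 = 317.1
  [11→12]: (15.4+11.4)/2 × 1 = 13.4
  [12→13.5]: (11.4+7.3)/2 × 1.5 = 14.025
  Sum = 1201.85 µg/L·h

AUC = 1202 µg/L·h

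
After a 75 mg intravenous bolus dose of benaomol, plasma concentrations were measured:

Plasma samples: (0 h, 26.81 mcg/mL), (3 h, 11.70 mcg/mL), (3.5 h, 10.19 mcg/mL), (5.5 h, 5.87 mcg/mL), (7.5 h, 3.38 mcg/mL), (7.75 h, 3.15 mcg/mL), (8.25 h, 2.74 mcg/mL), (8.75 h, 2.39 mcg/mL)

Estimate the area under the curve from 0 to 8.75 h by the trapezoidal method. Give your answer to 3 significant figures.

AUC = 92.1 mcg/mL·h

Trapezoidal AUC_0→8.75:
  [0→3]: (26.81+11.70)/2 × 3 = 57.765
  [3→3.5]: (11.70+10.19)/2 × 0.5 = 5.4725
  [3.5→5.5]: (10.19+5.87)/2 × 2 = 16.06
  [5.5→7.5]: (5.87+3.38)/2 × 2 = 9.25
  [7.5→7.75]: (3.38+3.15)/2 × 0.25 = 0.81625
  [7.75→8.25]: (3.15+2.74)/2 × 0.5 = 1.4725
  [8.25→8.75]: (2.74+2.39)/2 × 0.5 = 1.2825
  Sum = 92.11875 mcg/mL·h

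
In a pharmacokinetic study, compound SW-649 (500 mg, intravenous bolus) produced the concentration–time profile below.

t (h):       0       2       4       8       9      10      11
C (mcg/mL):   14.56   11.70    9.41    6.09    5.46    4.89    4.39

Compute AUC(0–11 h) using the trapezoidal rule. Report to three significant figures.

Trapezoidal AUC_0→11:
  [0→2]: (14.56+11.70)/2 × 2 = 26.26
  [2→4]: (11.70+9.41)/2 × 2 = 21.11
  [4→8]: (9.41+6.09)/2 × 4 = 31.0
  [8→9]: (6.09+5.46)/2 × 1 = 5.775
  [9→10]: (5.46+4.89)/2 × 1 = 5.175
  [10→11]: (4.89+4.39)/2 × 1 = 4.64
  Sum = 93.96 mcg/mL·h

AUC = 94.0 mcg/mL·h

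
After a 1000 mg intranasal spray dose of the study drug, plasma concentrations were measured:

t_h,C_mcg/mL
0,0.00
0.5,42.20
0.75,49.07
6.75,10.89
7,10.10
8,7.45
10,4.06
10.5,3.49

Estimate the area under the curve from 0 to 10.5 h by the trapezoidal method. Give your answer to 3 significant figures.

AUC = 227 mcg/mL·h

Trapezoidal AUC_0→10.5:
  [0→0.5]: (0.00+42.20)/2 × 0.5 = 10.55
  [0.5→0.75]: (42.20+49.07)/2 × 0.25 = 11.40875
  [0.75→6.75]: (49.07+10.89)/2 × 6 = 179.88
  [6.75→7]: (10.89+10.10)/2 × 0.25 = 2.62375
  [7→8]: (10.10+7.45)/2 × 1 = 8.775
  [8→10]: (7.45+4.06)/2 × 2 = 11.51
  [10→10.5]: (4.06+3.49)/2 × 0.5 = 1.8875
  Sum = 226.635 mcg/mL·h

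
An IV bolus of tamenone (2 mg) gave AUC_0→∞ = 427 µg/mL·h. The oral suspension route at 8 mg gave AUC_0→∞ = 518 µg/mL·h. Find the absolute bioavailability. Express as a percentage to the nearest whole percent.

F = (AUC_ev / D_ev) / (AUC_iv / D_iv)
  = (518/8) / (427/2)
  = 64.75 / 213.5 = 0.3033
  = 30.33%

F = 30%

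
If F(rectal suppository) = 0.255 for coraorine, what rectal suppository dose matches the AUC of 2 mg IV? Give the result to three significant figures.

D_rectal = 7.84 mg

For equal systemic exposure: F × D_ev = D_iv
D_ev = D_iv / F = 2 / 0.255 = 7.84314 mg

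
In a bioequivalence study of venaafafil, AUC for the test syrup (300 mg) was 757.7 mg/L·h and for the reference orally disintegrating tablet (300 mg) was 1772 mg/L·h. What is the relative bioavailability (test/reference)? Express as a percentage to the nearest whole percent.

F_rel = 43%

F_rel = (AUC_test/D_test) / (AUC_ref/D_ref)
      = (757.7/300) / (1772/300)
      = 2.52567 / 5.90667 = 0.4276 = 42.76%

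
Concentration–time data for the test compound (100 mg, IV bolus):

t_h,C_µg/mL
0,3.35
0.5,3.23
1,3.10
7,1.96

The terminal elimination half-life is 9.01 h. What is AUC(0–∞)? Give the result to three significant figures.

AUC = 43.9 µg/mL·h

Trapezoidal AUC_0→7:
  [0→0.5]: (3.35+3.23)/2 × 0.5 = 1.645
  [0.5→1]: (3.23+3.10)/2 × 0.5 = 1.5825
  [1→7]: (3.10+1.96)/2 × 6 = 15.18
  Sum = 18.4075 µg/mL·h
k_e = ln2 / t½ = 0.693147 / 9.01 = 0.0769 h^-1
Extrapolated tail: C_last / k_e = 1.96 / 0.0769 = 25.488
AUC_0→∞ = 18.4075 + 25.488 = 43.8955 µg/mL·h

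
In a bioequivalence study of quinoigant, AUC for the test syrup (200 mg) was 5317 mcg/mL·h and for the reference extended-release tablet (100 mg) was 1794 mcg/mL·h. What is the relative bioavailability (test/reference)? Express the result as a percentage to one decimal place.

F_rel = 148.2%

F_rel = (AUC_test/D_test) / (AUC_ref/D_ref)
      = (5317/200) / (1794/100)
      = 26.585 / 17.94 = 1.4819 = 148.19%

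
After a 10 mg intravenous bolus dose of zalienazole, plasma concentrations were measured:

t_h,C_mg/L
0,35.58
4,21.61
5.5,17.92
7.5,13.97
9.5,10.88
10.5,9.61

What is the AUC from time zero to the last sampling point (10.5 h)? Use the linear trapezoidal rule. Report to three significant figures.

Trapezoidal AUC_0→10.5:
  [0→4]: (35.58+21.61)/2 × 4 = 114.38
  [4→5.5]: (21.61+17.92)/2 × 1.5 = 29.6475
  [5.5→7.5]: (17.92+13.97)/2 × 2 = 31.89
  [7.5→9.5]: (13.97+10.88)/2 × 2 = 24.85
  [9.5→10.5]: (10.88+9.61)/2 × 1 = 10.245
  Sum = 211.0125 mg/L·h

AUC = 211 mg/L·h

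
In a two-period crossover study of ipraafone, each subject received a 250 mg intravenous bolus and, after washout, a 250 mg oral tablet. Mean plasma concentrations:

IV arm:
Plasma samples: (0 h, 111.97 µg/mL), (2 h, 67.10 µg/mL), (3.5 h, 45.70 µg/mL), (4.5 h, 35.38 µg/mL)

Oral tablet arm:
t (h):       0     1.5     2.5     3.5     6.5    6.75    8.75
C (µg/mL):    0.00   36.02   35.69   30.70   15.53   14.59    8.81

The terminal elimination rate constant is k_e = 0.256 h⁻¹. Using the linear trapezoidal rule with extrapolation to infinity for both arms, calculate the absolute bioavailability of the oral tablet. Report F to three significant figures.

F = 0.513

Trapezoidal AUC_0→4.5 (IV):
  [0→2]: (111.97+67.10)/2 × 2 = 179.07
  [2→3.5]: (67.10+45.70)/2 × 1.5 = 84.6
  [3.5→4.5]: (45.70+35.38)/2 × 1 = 40.54
  Sum = 304.21 µg/mL·h
IV tail: 35.38/0.256 = 138.203; AUC_iv,0→∞ = 304.21 + 138.203 = 442.413 µg/mL·h
Trapezoidal AUC_0→8.75 (oral tablet):
  [0→1.5]: (0.00+36.02)/2 × 1.5 = 27.015
  [1.5→2.5]: (36.02+35.69)/2 × 1 = 35.855
  [2.5→3.5]: (35.69+30.70)/2 × 1 = 33.195
  [3.5→6.5]: (30.70+15.53)/2 × 3 = 69.345
  [6.5→6.75]: (15.53+14.59)/2 × 0.25 = 3.765
  [6.75→8.75]: (14.59+8.81)/2 × 2 = 23.4
  Sum = 192.575 µg/mL·h
oral tablet tail: 8.81/0.256 = 34.414; AUC_ev,0→∞ = 192.575 + 34.414 = 226.989 µg/mL·h
F = (AUC_ev/D_ev)/(AUC_iv/D_iv) = (226.989/250)/(442.413/250) = 0.907956/1.769652 = 0.5131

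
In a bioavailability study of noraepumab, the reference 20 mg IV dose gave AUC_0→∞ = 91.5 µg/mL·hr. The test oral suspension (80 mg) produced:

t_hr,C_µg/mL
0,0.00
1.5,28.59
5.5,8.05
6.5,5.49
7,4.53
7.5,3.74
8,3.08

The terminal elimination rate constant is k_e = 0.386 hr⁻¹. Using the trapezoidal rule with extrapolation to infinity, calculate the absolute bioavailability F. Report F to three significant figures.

Trapezoidal AUC_0→8 (oral suspension):
  [0→1.5]: (0.00+28.59)/2 × 1.5 = 21.4425
  [1.5→5.5]: (28.59+8.05)/2 × 4 = 73.28
  [5.5→6.5]: (8.05+5.49)/2 × 1 = 6.77
  [6.5→7]: (5.49+4.53)/2 × 0.5 = 2.505
  [7→7.5]: (4.53+3.74)/2 × 0.5 = 2.0675
  [7.5→8]: (3.74+3.08)/2 × 0.5 = 1.705
  Sum = 107.77 µg/mL·hr
Tail: C_last/k_e = 3.08/0.386 = 7.979
AUC_0→∞ (oral suspension) = 107.77 + 7.979 = 115.749 µg/mL·hr
F = (AUC_ev/D_ev)/(AUC_iv/D_iv) = (115.749/80)/(91.5/20) = 1.4468625/4.575 = 0.3163

F = 0.316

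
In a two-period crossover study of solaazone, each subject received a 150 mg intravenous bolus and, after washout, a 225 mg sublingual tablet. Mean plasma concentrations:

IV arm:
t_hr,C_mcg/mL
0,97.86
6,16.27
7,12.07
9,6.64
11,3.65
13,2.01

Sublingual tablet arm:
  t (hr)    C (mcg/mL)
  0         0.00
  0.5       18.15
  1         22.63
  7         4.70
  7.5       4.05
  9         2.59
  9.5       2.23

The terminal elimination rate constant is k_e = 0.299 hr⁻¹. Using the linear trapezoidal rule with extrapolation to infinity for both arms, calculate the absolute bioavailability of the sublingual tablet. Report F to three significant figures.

F = 0.189

Trapezoidal AUC_0→13 (IV):
  [0→6]: (97.86+16.27)/2 × 6 = 342.39
  [6→7]: (16.27+12.07)/2 × 1 = 14.17
  [7→9]: (12.07+6.64)/2 × 2 = 18.71
  [9→11]: (6.64+3.65)/2 × 2 = 10.29
  [11→13]: (3.65+2.01)/2 × 2 = 5.66
  Sum = 391.22 mcg/mL·hr
IV tail: 2.01/0.299 = 6.722; AUC_iv,0→∞ = 391.22 + 6.722 = 397.942 mcg/mL·hr
Trapezoidal AUC_0→9.5 (sublingual tablet):
  [0→0.5]: (0.00+18.15)/2 × 0.5 = 4.5375
  [0.5→1]: (18.15+22.63)/2 × 0.5 = 10.195
  [1→7]: (22.63+4.70)/2 × 6 = 81.99
  [7→7.5]: (4.70+4.05)/2 × 0.5 = 2.1875
  [7.5→9]: (4.05+2.59)/2 × 1.5 = 4.98
  [9→9.5]: (2.59+2.23)/2 × 0.5 = 1.205
  Sum = 105.095 mcg/mL·hr
sublingual tablet tail: 2.23/0.299 = 7.458; AUC_ev,0→∞ = 105.095 + 7.458 = 112.553 mcg/mL·hr
F = (AUC_ev/D_ev)/(AUC_iv/D_iv) = (112.553/225)/(397.942/150) = 0.500236/2.65295 = 0.1886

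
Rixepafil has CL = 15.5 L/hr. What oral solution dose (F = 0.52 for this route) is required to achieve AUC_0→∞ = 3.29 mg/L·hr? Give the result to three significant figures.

Dose = 98.1 mg

Dose = CL × AUC_0→∞ / F
     = 15.5 × 3.29 / 0.52 = 98.0673 mg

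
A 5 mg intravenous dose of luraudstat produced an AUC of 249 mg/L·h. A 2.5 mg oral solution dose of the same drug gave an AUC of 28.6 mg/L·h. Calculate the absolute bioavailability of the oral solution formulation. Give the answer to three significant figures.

F = 0.230

F = (AUC_ev / D_ev) / (AUC_iv / D_iv)
  = (28.6/2.5) / (249/5)
  = 11.44 / 49.8 = 0.2297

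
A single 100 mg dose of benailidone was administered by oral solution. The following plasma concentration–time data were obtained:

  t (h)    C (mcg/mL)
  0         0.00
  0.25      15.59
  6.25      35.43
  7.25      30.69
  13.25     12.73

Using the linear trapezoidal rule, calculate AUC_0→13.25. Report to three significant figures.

AUC = 318 mcg/mL·h

Trapezoidal AUC_0→13.25:
  [0→0.25]: (0.00+15.59)/2 × 0.25 = 1.94875
  [0.25→6.25]: (15.59+35.43)/2 × 6 = 153.06
  [6.25→7.25]: (35.43+30.69)/2 × 1 = 33.06
  [7.25→13.25]: (30.69+12.73)/2 × 6 = 130.26
  Sum = 318.32875 mcg/mL·h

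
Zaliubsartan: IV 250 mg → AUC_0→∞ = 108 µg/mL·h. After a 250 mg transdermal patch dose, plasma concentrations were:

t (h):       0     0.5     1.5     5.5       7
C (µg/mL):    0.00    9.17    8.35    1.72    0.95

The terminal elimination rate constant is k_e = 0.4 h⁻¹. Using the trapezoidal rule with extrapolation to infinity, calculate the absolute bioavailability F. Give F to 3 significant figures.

Trapezoidal AUC_0→7 (transdermal patch):
  [0→0.5]: (0.00+9.17)/2 × 0.5 = 2.2925
  [0.5→1.5]: (9.17+8.35)/2 × 1 = 8.76
  [1.5→5.5]: (8.35+1.72)/2 × 4 = 20.14
  [5.5→7]: (1.72+0.95)/2 × 1.5 = 2.0025
  Sum = 33.195 µg/mL·h
Tail: C_last/k_e = 0.95/0.4 = 2.375
AUC_0→∞ (transdermal patch) = 33.195 + 2.375 = 35.57 µg/mL·h
F = (AUC_ev/D_ev)/(AUC_iv/D_iv) = (35.57/250)/(108/250) = 0.14228/0.432 = 0.3294

F = 0.329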